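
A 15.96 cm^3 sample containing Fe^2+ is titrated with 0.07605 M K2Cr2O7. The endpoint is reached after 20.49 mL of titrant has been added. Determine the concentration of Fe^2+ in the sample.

n(K2Cr2O7) = 0.07605 x 0.02049 = 0.001558 mol.
From the balanced equation, 1 mol K2Cr2O7 reacts with 6 mol Fe^2+, so n(Fe^2+) = 0.001558 x 6/1 = 0.009350 mol.
[Fe^2+] = 0.009350 / 0.01596 L = 0.586 M.

0.586 M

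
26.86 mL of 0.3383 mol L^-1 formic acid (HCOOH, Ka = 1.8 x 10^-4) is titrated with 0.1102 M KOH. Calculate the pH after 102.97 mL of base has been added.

12.24

n(acid) = 0.3383 x 0.02686 = 0.009087 mol; n(KOH) added = 0.1102 x 0.1030 = 0.01135 mol.
Base is in excess by 0.01135 - 0.009087 = 0.002261 mol in a total volume of 0.1298 L.
[OH^-] = 0.002261/0.1298 = 0.01741 M, so pOH = 1.76 and pH = 14.00 - 1.76 = 12.24.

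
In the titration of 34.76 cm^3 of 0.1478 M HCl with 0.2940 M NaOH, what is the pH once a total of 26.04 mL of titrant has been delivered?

n(acid) = 0.1478 x 0.03476 = 0.005138 mol; n(NaOH) added = 0.2940 x 0.02604 = 0.007656 mol.
Base is in excess by 0.007656 - 0.005138 = 0.002518 mol in a total volume of 0.06080 L.
[OH^-] = 0.002518/0.06080 = 0.04142 M, so pOH = 1.38 and pH = 14.00 - 1.38 = 12.62.

12.62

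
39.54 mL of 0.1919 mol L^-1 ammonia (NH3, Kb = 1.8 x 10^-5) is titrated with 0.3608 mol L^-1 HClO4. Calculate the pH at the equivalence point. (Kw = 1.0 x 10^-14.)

n(NH3) = 0.1919 x 0.03954 = 0.007588 mol; V(HClO4) at equivalence = 0.007588/0.3608 = 0.02103 L.
At equivalence the base is fully converted to NH4+; total volume = 0.06057 L, so [NH4+] = 0.007588/0.06057 = 0.1253 M.
Ka(NH4+) = Kw/Kb = 1.0e-14 / 1.8 x 10^-5 = 5.56e-10.
[H^+] = sqrt(Ka x [NH4+]) = sqrt(5.56e-10 x 0.1253) = 8.34e-6 M.
pH = -log(8.34e-6) = 5.08.

5.08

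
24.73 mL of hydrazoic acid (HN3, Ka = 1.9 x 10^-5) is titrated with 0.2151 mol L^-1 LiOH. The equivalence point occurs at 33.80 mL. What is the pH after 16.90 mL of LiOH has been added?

16.90 mL is exactly half the equivalence volume (33.80/2), i.e. the half-equivalence point.
There, n(HA) = n(A^-), so pH = pKa = -log(1.9 x 10^-5) = 4.72.

4.72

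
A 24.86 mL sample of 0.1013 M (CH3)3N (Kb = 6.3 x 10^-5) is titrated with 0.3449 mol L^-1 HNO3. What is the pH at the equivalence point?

5.45

n((CH3)3N) = 0.1013 x 0.02486 = 0.002518 mol; V(HNO3) at equivalence = 0.002518/0.3449 = 0.007302 L.
At equivalence the base is fully converted to (CH3)3NH+; total volume = 0.03216 L, so [(CH3)3NH+] = 0.002518/0.03216 = 0.07830 M.
Ka((CH3)3NH+) = Kw/Kb = 1.0e-14 / 6.3 x 10^-5 = 1.59e-10.
[H^+] = sqrt(Ka x [(CH3)3NH+]) = sqrt(1.59e-10 x 0.07830) = 3.53e-6 M.
pH = -log(3.53e-6) = 5.45.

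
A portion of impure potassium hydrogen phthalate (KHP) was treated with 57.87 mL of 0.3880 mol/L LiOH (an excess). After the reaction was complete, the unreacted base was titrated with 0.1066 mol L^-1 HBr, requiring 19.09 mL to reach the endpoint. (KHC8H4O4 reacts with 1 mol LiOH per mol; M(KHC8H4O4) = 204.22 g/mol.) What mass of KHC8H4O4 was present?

4.17 g

Total n(LiOH) added = 0.3880 x 0.05787 = 0.02245 mol.
n(HBr) used = 0.1066 x 0.01909 = 0.002035 mol, which equals the excess n(LiOH).
So n(LiOH) consumed by the sample = 0.02245 - 0.002035 = 0.02042 mol.
n(KHC8H4O4) = 0.02042 / 1 = 0.02042 mol.
mass = 0.02042 mol x 204.22 g/mol = 4.17 g.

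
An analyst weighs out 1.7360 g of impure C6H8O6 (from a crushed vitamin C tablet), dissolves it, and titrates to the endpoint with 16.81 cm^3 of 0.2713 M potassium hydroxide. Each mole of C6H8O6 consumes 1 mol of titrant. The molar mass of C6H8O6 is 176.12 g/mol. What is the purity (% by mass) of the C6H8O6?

n(KOH) = 0.2713 x 0.01681 = 0.004561 mol.
n(C6H8O6) = 0.004561 / 1 = 0.004561 mol.
mass of C6H8O6 = 0.004561 x 176.12 = 0.8032 g.
% purity = 0.8032 / 1.7360 x 100 = 46.3%.

46.3%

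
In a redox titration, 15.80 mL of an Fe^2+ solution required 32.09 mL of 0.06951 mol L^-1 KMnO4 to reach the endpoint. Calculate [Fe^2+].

n(KMnO4) = 0.06951 x 0.03209 = 0.002231 mol.
From the balanced equation, 1 mol KMnO4 reacts with 5 mol Fe^2+, so n(Fe^2+) = 0.002231 x 5/1 = 0.01115 mol.
[Fe^2+] = 0.01115 / 0.01580 L = 0.706 M.

0.706 M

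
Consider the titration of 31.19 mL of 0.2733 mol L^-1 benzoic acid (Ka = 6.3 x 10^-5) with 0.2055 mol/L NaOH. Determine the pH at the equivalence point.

8.63

n(C6H5COOH) = 0.2733 x 0.03119 = 0.008524 mol; V(NaOH) at equivalence = 0.008524/0.2055 = 0.04148 L.
At equivalence all the acid is converted to C6H5COO-; total volume = 0.03119 + 0.04148 = 0.07267 L, so [C6H5COO-] = 0.008524/0.07267 = 0.1173 M.
Kb = Kw/Ka = 1.0e-14 / 6.3 x 10^-5 = 1.59e-10.
[OH^-] = sqrt(Kb x [C6H5COO-]) = sqrt(1.59e-10 x 0.1173) = 4.31e-6 M.
pOH = 5.37, so pH = 14.00 - 5.37 = 8.63.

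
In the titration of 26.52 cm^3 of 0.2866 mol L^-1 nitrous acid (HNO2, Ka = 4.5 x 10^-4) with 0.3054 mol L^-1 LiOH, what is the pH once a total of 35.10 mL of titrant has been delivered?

n(acid) = 0.2866 x 0.02652 = 0.007601 mol; n(LiOH) added = 0.3054 x 0.03510 = 0.01072 mol.
Base is in excess by 0.01072 - 0.007601 = 0.003119 mol in a total volume of 0.06162 L.
[OH^-] = 0.003119/0.06162 = 0.05062 M, so pOH = 1.30 and pH = 14.00 - 1.30 = 12.70.

12.70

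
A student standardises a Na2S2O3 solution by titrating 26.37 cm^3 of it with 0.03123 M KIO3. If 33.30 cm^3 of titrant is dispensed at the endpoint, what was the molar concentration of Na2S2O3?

n(KIO3) = 0.03123 x 0.03330 = 0.001040 mol.
From the balanced equation, 1 mol KIO3 reacts with 6 mol Na2S2O3, so n(Na2S2O3) = 0.001040 x 6/1 = 0.006240 mol.
[Na2S2O3] = 0.006240 / 0.02637 L = 0.237 M.

0.237 M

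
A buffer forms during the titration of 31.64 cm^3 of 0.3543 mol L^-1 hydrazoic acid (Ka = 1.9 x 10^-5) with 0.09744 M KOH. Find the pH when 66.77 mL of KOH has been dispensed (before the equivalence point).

Initial n(HN3) = 0.3543 x 0.03164 = 0.01121 mol.
n(KOH) added = 0.09744 x 0.06677 = 0.006506 mol, converting that many moles of HN3 to N3-.
Remaining n(HN3) = 0.004704 mol; n(N3-) = 0.006506 mol.
By Henderson-Hasselbalch, pH = pKa + log([A^-]/[HA]) = 4.72 + log(0.006506/0.004704) = 4.72 + (+0.14) = 4.86.

4.86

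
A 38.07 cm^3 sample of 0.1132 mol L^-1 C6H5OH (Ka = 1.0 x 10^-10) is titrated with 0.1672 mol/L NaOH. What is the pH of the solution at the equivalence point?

11.41

n(C6H5OH) = 0.1132 x 0.03807 = 0.004310 mol; V(NaOH) at equivalence = 0.004310/0.1672 = 0.02577 L.
At equivalence all the acid is converted to C6H5O-; total volume = 0.03807 + 0.02577 = 0.06384 L, so [C6H5O-] = 0.004310/0.06384 = 0.06750 M.
Kb = Kw/Ka = 1.0e-14 / 1.0 x 10^-10 = 0.000100.
[OH^-] = sqrt(Kb x [C6H5O-]) = sqrt(0.000100 x 0.06750) = 0.00260 M.
pOH = 2.59, so pH = 14.00 - 2.59 = 11.41.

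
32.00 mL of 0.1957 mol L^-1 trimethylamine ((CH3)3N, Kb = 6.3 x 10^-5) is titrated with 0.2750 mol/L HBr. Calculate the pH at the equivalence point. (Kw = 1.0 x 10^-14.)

n((CH3)3N) = 0.1957 x 0.03200 = 0.006262 mol; V(HBr) at equivalence = 0.006262/0.2750 = 0.02277 L.
At equivalence the base is fully converted to (CH3)3NH+; total volume = 0.05477 L, so [(CH3)3NH+] = 0.006262/0.05477 = 0.1143 M.
Ka((CH3)3NH+) = Kw/Kb = 1.0e-14 / 6.3 x 10^-5 = 1.59e-10.
[H^+] = sqrt(Ka x [(CH3)3NH+]) = sqrt(1.59e-10 x 0.1143) = 4.26e-6 M.
pH = -log(4.26e-6) = 5.37.

5.37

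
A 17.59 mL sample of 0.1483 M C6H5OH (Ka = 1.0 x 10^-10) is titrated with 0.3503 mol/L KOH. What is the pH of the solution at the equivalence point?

11.51

n(C6H5OH) = 0.1483 x 0.01759 = 0.002609 mol; V(KOH) at equivalence = 0.002609/0.3503 = 0.007447 L.
At equivalence all the acid is converted to C6H5O-; total volume = 0.01759 + 0.007447 = 0.02504 L, so [C6H5O-] = 0.002609/0.02504 = 0.1042 M.
Kb = Kw/Ka = 1.0e-14 / 1.0 x 10^-10 = 0.000100.
[OH^-] = sqrt(Kb x [C6H5O-]) = sqrt(0.000100 x 0.1042) = 0.00323 M.
pOH = 2.49, so pH = 14.00 - 2.49 = 11.51.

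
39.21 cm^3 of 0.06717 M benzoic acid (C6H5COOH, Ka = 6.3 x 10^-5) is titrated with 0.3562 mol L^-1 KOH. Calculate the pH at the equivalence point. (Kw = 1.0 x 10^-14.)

n(C6H5COOH) = 0.06717 x 0.03921 = 0.002634 mol; V(KOH) at equivalence = 0.002634/0.3562 = 0.007394 L.
At equivalence all the acid is converted to C6H5COO-; total volume = 0.03921 + 0.007394 = 0.04660 L, so [C6H5COO-] = 0.002634/0.04660 = 0.05651 M.
Kb = Kw/Ka = 1.0e-14 / 6.3 x 10^-5 = 1.59e-10.
[OH^-] = sqrt(Kb x [C6H5COO-]) = sqrt(1.59e-10 x 0.05651) = 3.00e-6 M.
pOH = 5.52, so pH = 14.00 - 5.52 = 8.48.

8.48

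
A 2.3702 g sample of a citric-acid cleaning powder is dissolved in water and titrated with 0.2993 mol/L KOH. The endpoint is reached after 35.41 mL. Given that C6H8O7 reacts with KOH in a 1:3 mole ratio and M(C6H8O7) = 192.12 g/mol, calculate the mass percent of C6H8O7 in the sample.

28.6%

n(KOH) = 0.2993 x 0.03541 = 0.01060 mol.
n(C6H8O7) = 0.01060 / 3 = 0.003533 mol.
mass of C6H8O7 = 0.003533 x 192.12 = 0.6787 g.
% purity = 0.6787 / 2.3702 x 100 = 28.6%.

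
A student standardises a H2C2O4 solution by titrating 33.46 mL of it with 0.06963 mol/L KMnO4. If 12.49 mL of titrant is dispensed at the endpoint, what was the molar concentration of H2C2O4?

0.0650 M

n(KMnO4) = 0.06963 x 0.01249 = 0.0008697 mol.
From the balanced equation, 2 mol KMnO4 reacts with 5 mol H2C2O4, so n(H2C2O4) = 0.0008697 x 5/2 = 0.002174 mol.
[H2C2O4] = 0.002174 / 0.03346 L = 0.0650 M.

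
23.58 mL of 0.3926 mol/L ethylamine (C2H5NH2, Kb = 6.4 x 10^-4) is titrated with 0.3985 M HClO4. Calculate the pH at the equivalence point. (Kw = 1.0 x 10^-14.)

n(C2H5NH2) = 0.3926 x 0.02358 = 0.009258 mol; V(HClO4) at equivalence = 0.009258/0.3985 = 0.02323 L.
At equivalence the base is fully converted to C2H5NH3+; total volume = 0.04681 L, so [C2H5NH3+] = 0.009258/0.04681 = 0.1978 M.
Ka(C2H5NH3+) = Kw/Kb = 1.0e-14 / 6.4 x 10^-4 = 1.56e-11.
[H^+] = sqrt(Ka x [C2H5NH3+]) = sqrt(1.56e-11 x 0.1978) = 1.76e-6 M.
pH = -log(1.76e-6) = 5.76.

5.76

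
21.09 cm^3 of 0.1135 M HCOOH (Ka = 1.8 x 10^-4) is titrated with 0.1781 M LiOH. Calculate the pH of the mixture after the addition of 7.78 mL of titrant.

Initial n(HCOOH) = 0.1135 x 0.02109 = 0.002394 mol.
n(LiOH) added = 0.1781 x 0.007780 = 0.001386 mol, converting that many moles of HCOOH to HCOO-.
Remaining n(HCOOH) = 0.001008 mol; n(HCOO-) = 0.001386 mol.
By Henderson-Hasselbalch, pH = pKa + log([A^-]/[HA]) = 3.74 + log(0.001386/0.001008) = 3.74 + (+0.14) = 3.88.

3.88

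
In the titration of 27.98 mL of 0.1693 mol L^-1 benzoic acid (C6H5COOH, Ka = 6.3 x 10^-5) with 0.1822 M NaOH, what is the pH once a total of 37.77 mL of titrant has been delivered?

n(acid) = 0.1693 x 0.02798 = 0.004737 mol; n(NaOH) added = 0.1822 x 0.03777 = 0.006882 mol.
Base is in excess by 0.006882 - 0.004737 = 0.002145 mol in a total volume of 0.06575 L.
[OH^-] = 0.002145/0.06575 = 0.03262 M, so pOH = 1.49 and pH = 14.00 - 1.49 = 12.51.

12.51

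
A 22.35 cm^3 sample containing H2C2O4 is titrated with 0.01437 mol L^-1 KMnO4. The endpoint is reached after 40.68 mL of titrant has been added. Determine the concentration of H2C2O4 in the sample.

0.0654 M

n(KMnO4) = 0.01437 x 0.04068 = 0.0005846 mol.
From the balanced equation, 2 mol KMnO4 reacts with 5 mol H2C2O4, so n(H2C2O4) = 0.0005846 x 5/2 = 0.001461 mol.
[H2C2O4] = 0.001461 / 0.02235 L = 0.0654 M.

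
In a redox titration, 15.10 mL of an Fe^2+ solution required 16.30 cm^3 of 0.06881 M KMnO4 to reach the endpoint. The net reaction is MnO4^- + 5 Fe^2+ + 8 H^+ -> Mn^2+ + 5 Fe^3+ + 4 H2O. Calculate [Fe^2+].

n(KMnO4) = 0.06881 x 0.01630 = 0.001122 mol.
From the balanced equation, 1 mol KMnO4 reacts with 5 mol Fe^2+, so n(Fe^2+) = 0.001122 x 5/1 = 0.005608 mol.
[Fe^2+] = 0.005608 / 0.01510 L = 0.371 M.

0.371 M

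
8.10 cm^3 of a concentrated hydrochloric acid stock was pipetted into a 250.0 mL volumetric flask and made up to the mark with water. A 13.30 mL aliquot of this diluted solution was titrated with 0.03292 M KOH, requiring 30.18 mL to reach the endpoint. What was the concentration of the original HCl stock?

2.31 M

n(KOH) = 0.03292 x 0.03018 = 0.0009935 mol.
n(HCl) in the aliquot = 0.0009935 mol.
[diluted HCl] = 0.0009935 / 0.01330 = 0.07470 M.
Dilution factor = 250.0/8.100 = 30.86, so [stock] = 0.07470 x 30.86 = 2.31 M.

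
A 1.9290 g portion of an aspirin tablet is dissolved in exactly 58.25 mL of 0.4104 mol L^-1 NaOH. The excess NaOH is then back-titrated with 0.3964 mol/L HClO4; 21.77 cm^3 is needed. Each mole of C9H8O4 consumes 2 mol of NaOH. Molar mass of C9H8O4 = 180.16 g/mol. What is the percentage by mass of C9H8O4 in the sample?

71.3%

Total n(NaOH) added = 0.4104 x 0.05825 = 0.02391 mol.
n(HClO4) used = 0.3964 x 0.02177 = 0.008630 mol, which equals the excess n(NaOH).
So n(NaOH) consumed by the sample = 0.02391 - 0.008630 = 0.01528 mol.
n(C9H8O4) = 0.01528 / 2 = 0.007638 mol.
mass C9H8O4 = 0.007638 x 180.16 = 1.376 g, so %C9H8O4 = 1.376/1.9290 x 100 = 71.3%.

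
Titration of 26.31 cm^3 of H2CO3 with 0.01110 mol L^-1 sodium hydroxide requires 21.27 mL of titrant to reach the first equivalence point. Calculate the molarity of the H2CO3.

n(NaOH) = 0.01110 x 0.02127 = 0.0002361 mol.
At the first equivalence point, 1 mol OH^- react per mol H2CO3, so n(H2CO3) = 0.0002361 / 1 = 0.0002361 mol.
[H2CO3] = 0.0002361 / 0.02631 L = 0.00897 M.

0.00897 M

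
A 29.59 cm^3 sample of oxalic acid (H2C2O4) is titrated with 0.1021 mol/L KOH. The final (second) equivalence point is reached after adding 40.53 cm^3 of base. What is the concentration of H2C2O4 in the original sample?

n(KOH) = 0.1021 x 0.04053 = 0.004138 mol.
At the final (second) equivalence point, 2 mol OH^- react per mol H2C2O4, so n(H2C2O4) = 0.004138 / 2 = 0.002069 mol.
[H2C2O4] = 0.002069 / 0.02959 L = 0.0699 M.

0.0699 M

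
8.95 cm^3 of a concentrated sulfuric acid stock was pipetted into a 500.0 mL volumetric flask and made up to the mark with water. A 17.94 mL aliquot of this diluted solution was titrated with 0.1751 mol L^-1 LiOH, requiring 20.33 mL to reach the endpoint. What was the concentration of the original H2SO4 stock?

5.54 M

n(LiOH) = 0.1751 x 0.02033 = 0.003560 mol.
n(H2SO4) in the aliquot = 0.003560 x 1/2 = 0.001780 mol.
[diluted H2SO4] = 0.001780 / 0.01794 = 0.09921 M.
Dilution factor = 500.0/8.950 = 55.87, so [stock] = 0.09921 x 55.87 = 5.54 M.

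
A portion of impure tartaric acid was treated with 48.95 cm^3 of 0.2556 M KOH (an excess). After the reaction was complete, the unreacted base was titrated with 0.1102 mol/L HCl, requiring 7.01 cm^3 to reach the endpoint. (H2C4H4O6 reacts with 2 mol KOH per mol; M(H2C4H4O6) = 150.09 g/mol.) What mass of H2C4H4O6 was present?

Total n(KOH) added = 0.2556 x 0.04895 = 0.01251 mol.
n(HCl) used = 0.1102 x 0.007010 = 0.0007725 mol, which equals the excess n(KOH).
So n(KOH) consumed by the sample = 0.01251 - 0.0007725 = 0.01174 mol.
n(H2C4H4O6) = 0.01174 / 2 = 0.005870 mol.
mass = 0.005870 mol x 150.09 g/mol = 0.881 g.

0.881 g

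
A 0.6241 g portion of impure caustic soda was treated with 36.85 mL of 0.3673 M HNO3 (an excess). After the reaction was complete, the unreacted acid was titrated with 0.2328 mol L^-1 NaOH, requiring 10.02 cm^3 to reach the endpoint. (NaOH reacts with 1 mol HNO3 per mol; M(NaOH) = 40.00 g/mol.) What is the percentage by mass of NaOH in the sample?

71.8%

Total n(HNO3) added = 0.3673 x 0.03685 = 0.01354 mol.
n(NaOH) used = 0.2328 x 0.01002 = 0.002333 mol, which equals the excess n(HNO3).
So n(HNO3) consumed by the sample = 0.01354 - 0.002333 = 0.01120 mol.
n(NaOH) = 0.01120 / 1 = 0.01120 mol.
mass NaOH = 0.01120 x 40.00 = 0.4481 g, so %NaOH = 0.4481/0.6241 x 100 = 71.8%.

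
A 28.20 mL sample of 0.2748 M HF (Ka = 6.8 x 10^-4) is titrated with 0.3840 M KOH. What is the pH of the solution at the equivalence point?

n(HF) = 0.2748 x 0.02820 = 0.007749 mol; V(KOH) at equivalence = 0.007749/0.3840 = 0.02018 L.
At equivalence all the acid is converted to F-; total volume = 0.02820 + 0.02018 = 0.04838 L, so [F-] = 0.007749/0.04838 = 0.1602 M.
Kb = Kw/Ka = 1.0e-14 / 6.8 x 10^-4 = 1.47e-11.
[OH^-] = sqrt(Kb x [F-]) = sqrt(1.47e-11 x 0.1602) = 1.53e-6 M.
pOH = 5.81, so pH = 14.00 - 5.81 = 8.19.

8.19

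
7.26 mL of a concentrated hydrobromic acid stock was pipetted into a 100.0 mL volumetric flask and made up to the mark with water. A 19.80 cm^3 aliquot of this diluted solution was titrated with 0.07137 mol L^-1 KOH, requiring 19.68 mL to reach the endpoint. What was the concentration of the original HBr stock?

n(KOH) = 0.07137 x 0.01968 = 0.001405 mol.
n(HBr) in the aliquot = 0.001405 mol.
[diluted HBr] = 0.001405 / 0.01980 = 0.07094 M.
Dilution factor = 100.0/7.260 = 13.77, so [stock] = 0.07094 x 13.77 = 0.977 M.

0.977 M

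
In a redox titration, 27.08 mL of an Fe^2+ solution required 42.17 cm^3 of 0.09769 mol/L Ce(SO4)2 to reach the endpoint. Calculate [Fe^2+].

0.152 M

n(Ce(SO4)2) = 0.09769 x 0.04217 = 0.004120 mol.
From the balanced equation, 1 mol Ce(SO4)2 reacts with 1 mol Fe^2+, so n(Fe^2+) = 0.004120 x 1/1 = 0.004120 mol.
[Fe^2+] = 0.004120 / 0.02708 L = 0.152 M.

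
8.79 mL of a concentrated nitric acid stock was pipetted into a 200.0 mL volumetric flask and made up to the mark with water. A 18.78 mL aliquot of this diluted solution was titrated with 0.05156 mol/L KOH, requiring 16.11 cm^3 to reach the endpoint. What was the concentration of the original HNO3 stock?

1.01 M

n(KOH) = 0.05156 x 0.01611 = 0.0008306 mol.
n(HNO3) in the aliquot = 0.0008306 mol.
[diluted HNO3] = 0.0008306 / 0.01878 = 0.04423 M.
Dilution factor = 200.0/8.790 = 22.75, so [stock] = 0.04423 x 22.75 = 1.01 M.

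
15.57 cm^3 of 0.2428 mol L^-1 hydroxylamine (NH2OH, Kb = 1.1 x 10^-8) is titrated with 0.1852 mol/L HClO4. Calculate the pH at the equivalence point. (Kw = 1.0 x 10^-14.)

3.51

n(NH2OH) = 0.2428 x 0.01557 = 0.003780 mol; V(HClO4) at equivalence = 0.003780/0.1852 = 0.02041 L.
At equivalence the base is fully converted to NH3OH+; total volume = 0.03598 L, so [NH3OH+] = 0.003780/0.03598 = 0.1051 M.
Ka(NH3OH+) = Kw/Kb = 1.0e-14 / 1.1 x 10^-8 = 9.09e-7.
[H^+] = sqrt(Ka x [NH3OH+]) = sqrt(9.09e-7 x 0.1051) = 0.000309 M.
pH = -log(0.000309) = 3.51.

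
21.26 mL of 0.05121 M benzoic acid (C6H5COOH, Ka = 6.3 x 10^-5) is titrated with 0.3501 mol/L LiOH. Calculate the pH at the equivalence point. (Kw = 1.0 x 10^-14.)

8.43

n(C6H5COOH) = 0.05121 x 0.02126 = 0.001089 mol; V(LiOH) at equivalence = 0.001089/0.3501 = 0.003110 L.
At equivalence all the acid is converted to C6H5COO-; total volume = 0.02126 + 0.003110 = 0.02437 L, so [C6H5COO-] = 0.001089/0.02437 = 0.04468 M.
Kb = Kw/Ka = 1.0e-14 / 6.3 x 10^-5 = 1.59e-10.
[OH^-] = sqrt(Kb x [C6H5COO-]) = sqrt(1.59e-10 x 0.04468) = 2.66e-6 M.
pOH = 5.57, so pH = 14.00 - 5.57 = 8.43.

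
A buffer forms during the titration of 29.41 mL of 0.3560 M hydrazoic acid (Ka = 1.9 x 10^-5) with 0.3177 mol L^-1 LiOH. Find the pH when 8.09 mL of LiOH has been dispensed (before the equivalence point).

Initial n(HN3) = 0.3560 x 0.02941 = 0.01047 mol.
n(LiOH) added = 0.3177 x 0.008090 = 0.002570 mol, converting that many moles of HN3 to N3-.
Remaining n(HN3) = 0.007900 mol; n(N3-) = 0.002570 mol.
By Henderson-Hasselbalch, pH = pKa + log([A^-]/[HA]) = 4.72 + log(0.002570/0.007900) = 4.72 + (-0.49) = 4.23.

4.23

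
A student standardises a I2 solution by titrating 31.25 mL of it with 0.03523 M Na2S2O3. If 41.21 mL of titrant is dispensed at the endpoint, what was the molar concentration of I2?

0.0232 M

n(Na2S2O3) = 0.03523 x 0.04121 = 0.001452 mol.
From the balanced equation, 2 mol Na2S2O3 reacts with 1 mol I2, so n(I2) = 0.001452 x 1/2 = 0.0007259 mol.
[I2] = 0.0007259 / 0.03125 L = 0.0232 M.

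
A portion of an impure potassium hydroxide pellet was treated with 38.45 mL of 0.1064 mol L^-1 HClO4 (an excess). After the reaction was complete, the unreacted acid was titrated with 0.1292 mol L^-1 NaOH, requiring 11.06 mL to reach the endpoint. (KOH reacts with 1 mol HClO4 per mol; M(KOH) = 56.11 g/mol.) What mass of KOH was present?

Total n(HClO4) added = 0.1064 x 0.03845 = 0.004091 mol.
n(NaOH) used = 0.1292 x 0.01106 = 0.001429 mol, which equals the excess n(HClO4).
So n(HClO4) consumed by the sample = 0.004091 - 0.001429 = 0.002662 mol.
n(KOH) = 0.002662 / 1 = 0.002662 mol.
mass = 0.002662 mol x 56.11 g/mol = 0.149 g.

0.149 g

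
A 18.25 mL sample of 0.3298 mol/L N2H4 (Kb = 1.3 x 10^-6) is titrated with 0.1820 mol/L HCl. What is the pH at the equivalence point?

4.52

n(N2H4) = 0.3298 x 0.01825 = 0.006019 mol; V(HCl) at equivalence = 0.006019/0.1820 = 0.03307 L.
At equivalence the base is fully converted to N2H5+; total volume = 0.05132 L, so [N2H5+] = 0.006019/0.05132 = 0.1173 M.
Ka(N2H5+) = Kw/Kb = 1.0e-14 / 1.3 x 10^-6 = 7.69e-9.
[H^+] = sqrt(Ka x [N2H5+]) = sqrt(7.69e-9 x 0.1173) = 3.00e-5 M.
pH = -log(3.00e-5) = 4.52.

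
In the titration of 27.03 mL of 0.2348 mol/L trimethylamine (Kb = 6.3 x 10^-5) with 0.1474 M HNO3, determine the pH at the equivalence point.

n((CH3)3N) = 0.2348 x 0.02703 = 0.006347 mol; V(HNO3) at equivalence = 0.006347/0.1474 = 0.04306 L.
At equivalence the base is fully converted to (CH3)3NH+; total volume = 0.07009 L, so [(CH3)3NH+] = 0.006347/0.07009 = 0.09055 M.
Ka((CH3)3NH+) = Kw/Kb = 1.0e-14 / 6.3 x 10^-5 = 1.59e-10.
[H^+] = sqrt(Ka x [(CH3)3NH+]) = sqrt(1.59e-10 x 0.09055) = 3.79e-6 M.
pH = -log(3.79e-6) = 5.42.

5.42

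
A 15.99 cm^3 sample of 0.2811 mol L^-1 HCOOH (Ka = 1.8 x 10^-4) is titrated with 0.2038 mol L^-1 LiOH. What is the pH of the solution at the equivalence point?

n(HCOOH) = 0.2811 x 0.01599 = 0.004495 mol; V(LiOH) at equivalence = 0.004495/0.2038 = 0.02205 L.
At equivalence all the acid is converted to HCOO-; total volume = 0.01599 + 0.02205 = 0.03804 L, so [HCOO-] = 0.004495/0.03804 = 0.1181 M.
Kb = Kw/Ka = 1.0e-14 / 1.8 x 10^-4 = 5.56e-11.
[OH^-] = sqrt(Kb x [HCOO-]) = sqrt(5.56e-11 x 0.1181) = 2.56e-6 M.
pOH = 5.59, so pH = 14.00 - 5.59 = 8.41.

8.41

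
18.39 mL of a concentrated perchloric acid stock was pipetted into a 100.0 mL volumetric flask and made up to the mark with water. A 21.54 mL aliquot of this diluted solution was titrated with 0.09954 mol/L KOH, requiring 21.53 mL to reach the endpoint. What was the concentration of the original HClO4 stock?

n(KOH) = 0.09954 x 0.02153 = 0.002143 mol.
n(HClO4) in the aliquot = 0.002143 mol.
[diluted HClO4] = 0.002143 / 0.02154 = 0.09949 M.
Dilution factor = 100.0/18.39 = 5.438, so [stock] = 0.09949 x 5.438 = 0.541 M.

0.541 M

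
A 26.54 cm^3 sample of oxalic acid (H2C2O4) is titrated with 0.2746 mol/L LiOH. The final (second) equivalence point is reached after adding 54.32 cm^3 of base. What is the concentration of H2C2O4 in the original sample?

n(LiOH) = 0.2746 x 0.05432 = 0.01492 mol.
At the final (second) equivalence point, 2 mol OH^- react per mol H2C2O4, so n(H2C2O4) = 0.01492 / 2 = 0.007458 mol.
[H2C2O4] = 0.007458 / 0.02654 L = 0.281 M.

0.281 M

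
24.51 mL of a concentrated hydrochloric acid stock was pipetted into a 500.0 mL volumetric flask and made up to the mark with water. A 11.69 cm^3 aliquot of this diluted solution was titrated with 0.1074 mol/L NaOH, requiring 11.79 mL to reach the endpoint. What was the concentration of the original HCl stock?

2.21 M

n(NaOH) = 0.1074 x 0.01179 = 0.001266 mol.
n(HCl) in the aliquot = 0.001266 mol.
[diluted HCl] = 0.001266 / 0.01169 = 0.1083 M.
Dilution factor = 500.0/24.51 = 20.40, so [stock] = 0.1083 x 20.40 = 2.21 M.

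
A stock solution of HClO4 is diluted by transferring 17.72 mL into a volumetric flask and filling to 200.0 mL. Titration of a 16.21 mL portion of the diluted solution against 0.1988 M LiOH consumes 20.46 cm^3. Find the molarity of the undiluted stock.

n(LiOH) = 0.1988 x 0.02046 = 0.004067 mol.
n(HClO4) in the aliquot = 0.004067 mol.
[diluted HClO4] = 0.004067 / 0.01621 = 0.2509 M.
Dilution factor = 200.0/17.72 = 11.29, so [stock] = 0.2509 x 11.29 = 2.83 M.

2.83 M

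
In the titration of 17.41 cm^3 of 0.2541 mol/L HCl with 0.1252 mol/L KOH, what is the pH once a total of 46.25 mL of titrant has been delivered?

12.33

n(acid) = 0.2541 x 0.01741 = 0.004424 mol; n(KOH) added = 0.1252 x 0.04625 = 0.005791 mol.
Base is in excess by 0.005791 - 0.004424 = 0.001367 mol in a total volume of 0.06366 L.
[OH^-] = 0.001367/0.06366 = 0.02147 M, so pOH = 1.67 and pH = 14.00 - 1.67 = 12.33.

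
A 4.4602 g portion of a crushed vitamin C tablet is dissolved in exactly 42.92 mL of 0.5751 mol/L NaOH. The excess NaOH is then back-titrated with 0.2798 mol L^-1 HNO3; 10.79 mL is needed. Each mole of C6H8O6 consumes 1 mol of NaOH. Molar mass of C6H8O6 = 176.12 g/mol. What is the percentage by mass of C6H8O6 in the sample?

Total n(NaOH) added = 0.5751 x 0.04292 = 0.02468 mol.
n(HNO3) used = 0.2798 x 0.01079 = 0.003019 mol, which equals the excess n(NaOH).
So n(NaOH) consumed by the sample = 0.02468 - 0.003019 = 0.02166 mol.
n(C6H8O6) = 0.02166 / 1 = 0.02166 mol.
mass C6H8O6 = 0.02166 x 176.12 = 3.816 g, so %C6H8O6 = 3.816/4.4602 x 100 = 85.5%.

85.5%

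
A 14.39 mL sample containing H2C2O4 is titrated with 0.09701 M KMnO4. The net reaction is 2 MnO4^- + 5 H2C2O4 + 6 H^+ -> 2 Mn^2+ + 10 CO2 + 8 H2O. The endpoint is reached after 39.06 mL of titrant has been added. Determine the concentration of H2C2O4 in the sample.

0.658 M

n(KMnO4) = 0.09701 x 0.03906 = 0.003789 mol.
From the balanced equation, 2 mol KMnO4 reacts with 5 mol H2C2O4, so n(H2C2O4) = 0.003789 x 5/2 = 0.009473 mol.
[H2C2O4] = 0.009473 / 0.01439 L = 0.658 M.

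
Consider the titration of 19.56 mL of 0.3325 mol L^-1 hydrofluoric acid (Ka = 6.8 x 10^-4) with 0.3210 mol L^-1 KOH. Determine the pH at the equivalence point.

n(HF) = 0.3325 x 0.01956 = 0.006504 mol; V(KOH) at equivalence = 0.006504/0.3210 = 0.02026 L.
At equivalence all the acid is converted to F-; total volume = 0.01956 + 0.02026 = 0.03982 L, so [F-] = 0.006504/0.03982 = 0.1633 M.
Kb = Kw/Ka = 1.0e-14 / 6.8 x 10^-4 = 1.47e-11.
[OH^-] = sqrt(Kb x [F-]) = sqrt(1.47e-11 x 0.1633) = 1.55e-6 M.
pOH = 5.81, so pH = 14.00 - 5.81 = 8.19.

8.19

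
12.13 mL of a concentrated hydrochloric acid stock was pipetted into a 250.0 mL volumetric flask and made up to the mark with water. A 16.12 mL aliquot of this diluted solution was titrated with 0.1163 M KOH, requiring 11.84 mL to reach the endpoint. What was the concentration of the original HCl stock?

1.76 M

n(KOH) = 0.1163 x 0.01184 = 0.001377 mol.
n(HCl) in the aliquot = 0.001377 mol.
[diluted HCl] = 0.001377 / 0.01612 = 0.08542 M.
Dilution factor = 250.0/12.13 = 20.61, so [stock] = 0.08542 x 20.61 = 1.76 M.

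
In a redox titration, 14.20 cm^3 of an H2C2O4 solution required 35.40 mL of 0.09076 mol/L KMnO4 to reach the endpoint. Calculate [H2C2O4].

0.566 M

n(KMnO4) = 0.09076 x 0.03540 = 0.003213 mol.
From the balanced equation, 2 mol KMnO4 reacts with 5 mol H2C2O4, so n(H2C2O4) = 0.003213 x 5/2 = 0.008032 mol.
[H2C2O4] = 0.008032 / 0.01420 L = 0.566 M.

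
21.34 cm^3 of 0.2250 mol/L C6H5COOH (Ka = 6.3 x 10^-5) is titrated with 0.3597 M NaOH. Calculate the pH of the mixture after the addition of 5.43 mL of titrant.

Initial n(C6H5COOH) = 0.2250 x 0.02134 = 0.004802 mol.
n(NaOH) added = 0.3597 x 0.005430 = 0.001953 mol, converting that many moles of C6H5COOH to C6H5COO-.
Remaining n(C6H5COOH) = 0.002848 mol; n(C6H5COO-) = 0.001953 mol.
By Henderson-Hasselbalch, pH = pKa + log([A^-]/[HA]) = 4.20 + log(0.001953/0.002848) = 4.20 + (-0.16) = 4.04.

4.04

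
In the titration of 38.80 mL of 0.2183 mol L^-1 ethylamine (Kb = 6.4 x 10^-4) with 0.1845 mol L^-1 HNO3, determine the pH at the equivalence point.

5.90

n(C2H5NH2) = 0.2183 x 0.03880 = 0.008470 mol; V(HNO3) at equivalence = 0.008470/0.1845 = 0.04591 L.
At equivalence the base is fully converted to C2H5NH3+; total volume = 0.08471 L, so [C2H5NH3+] = 0.008470/0.08471 = 0.09999 M.
Ka(C2H5NH3+) = Kw/Kb = 1.0e-14 / 6.4 x 10^-4 = 1.56e-11.
[H^+] = sqrt(Ka x [C2H5NH3+]) = sqrt(1.56e-11 x 0.09999) = 1.25e-6 M.
pH = -log(1.25e-6) = 5.90.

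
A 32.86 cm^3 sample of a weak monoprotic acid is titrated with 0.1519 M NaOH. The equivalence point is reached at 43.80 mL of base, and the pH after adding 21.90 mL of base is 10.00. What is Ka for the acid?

1.0 x 10^-10

21.90 mL is half of the equivalence volume, so this is the half-equivalence point where [HA] = [A^-].
At half-equivalence pH = pKa, so pKa = 10.00.
Ka = 10^(-10.00) = 1.0 x 10^-10.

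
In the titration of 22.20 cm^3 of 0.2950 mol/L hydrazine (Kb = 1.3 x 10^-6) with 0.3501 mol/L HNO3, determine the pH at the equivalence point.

4.45

n(N2H4) = 0.2950 x 0.02220 = 0.006549 mol; V(HNO3) at equivalence = 0.006549/0.3501 = 0.01871 L.
At equivalence the base is fully converted to N2H5+; total volume = 0.04091 L, so [N2H5+] = 0.006549/0.04091 = 0.1601 M.
Ka(N2H5+) = Kw/Kb = 1.0e-14 / 1.3 x 10^-6 = 7.69e-9.
[H^+] = sqrt(Ka x [N2H5+]) = sqrt(7.69e-9 x 0.1601) = 3.51e-5 M.
pH = -log(3.51e-5) = 4.45.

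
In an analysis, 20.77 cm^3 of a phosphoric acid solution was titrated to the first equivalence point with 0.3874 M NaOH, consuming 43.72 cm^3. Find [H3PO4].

0.815 M

n(NaOH) = 0.3874 x 0.04372 = 0.01694 mol.
At the first equivalence point, 1 mol OH^- react per mol H3PO4, so n(H3PO4) = 0.01694 / 1 = 0.01694 mol.
[H3PO4] = 0.01694 / 0.02077 L = 0.815 M.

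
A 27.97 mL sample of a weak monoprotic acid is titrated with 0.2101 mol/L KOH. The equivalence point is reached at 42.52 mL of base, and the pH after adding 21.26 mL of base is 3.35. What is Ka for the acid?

4.5 x 10^-4

21.26 mL is half of the equivalence volume, so this is the half-equivalence point where [HA] = [A^-].
At half-equivalence pH = pKa, so pKa = 3.35.
Ka = 10^(-3.35) = 4.5 x 10^-4.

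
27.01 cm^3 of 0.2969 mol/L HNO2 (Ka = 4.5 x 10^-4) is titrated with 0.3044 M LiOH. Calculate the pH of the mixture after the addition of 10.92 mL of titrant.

Initial n(HNO2) = 0.2969 x 0.02701 = 0.008019 mol.
n(LiOH) added = 0.3044 x 0.01092 = 0.003324 mol, converting that many moles of HNO2 to NO2-.
Remaining n(HNO2) = 0.004695 mol; n(NO2-) = 0.003324 mol.
By Henderson-Hasselbalch, pH = pKa + log([A^-]/[HA]) = 3.35 + log(0.003324/0.004695) = 3.35 + (-0.15) = 3.20.

3.20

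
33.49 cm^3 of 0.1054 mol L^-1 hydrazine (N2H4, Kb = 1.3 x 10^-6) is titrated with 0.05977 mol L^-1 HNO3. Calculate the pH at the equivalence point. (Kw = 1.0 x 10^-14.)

4.77

n(N2H4) = 0.1054 x 0.03349 = 0.003530 mol; V(HNO3) at equivalence = 0.003530/0.05977 = 0.05906 L.
At equivalence the base is fully converted to N2H5+; total volume = 0.09255 L, so [N2H5+] = 0.003530/0.09255 = 0.03814 M.
Ka(N2H5+) = Kw/Kb = 1.0e-14 / 1.3 x 10^-6 = 7.69e-9.
[H^+] = sqrt(Ka x [N2H5+]) = sqrt(7.69e-9 x 0.03814) = 1.71e-5 M.
pH = -log(1.71e-5) = 4.77.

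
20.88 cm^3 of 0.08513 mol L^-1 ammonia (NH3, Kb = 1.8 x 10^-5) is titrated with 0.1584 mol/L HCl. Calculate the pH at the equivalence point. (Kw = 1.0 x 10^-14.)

5.26

n(NH3) = 0.08513 x 0.02088 = 0.001778 mol; V(HCl) at equivalence = 0.001778/0.1584 = 0.01122 L.
At equivalence the base is fully converted to NH4+; total volume = 0.03210 L, so [NH4+] = 0.001778/0.03210 = 0.05537 M.
Ka(NH4+) = Kw/Kb = 1.0e-14 / 1.8 x 10^-5 = 5.56e-10.
[H^+] = sqrt(Ka x [NH4+]) = sqrt(5.56e-10 x 0.05537) = 5.55e-6 M.
pH = -log(5.55e-6) = 5.26.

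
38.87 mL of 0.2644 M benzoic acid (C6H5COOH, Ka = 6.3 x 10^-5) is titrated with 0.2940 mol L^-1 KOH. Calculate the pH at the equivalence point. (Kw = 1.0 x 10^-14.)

8.67

n(C6H5COOH) = 0.2644 x 0.03887 = 0.01028 mol; V(KOH) at equivalence = 0.01028/0.2940 = 0.03496 L.
At equivalence all the acid is converted to C6H5COO-; total volume = 0.03887 + 0.03496 = 0.07383 L, so [C6H5COO-] = 0.01028/0.07383 = 0.1392 M.
Kb = Kw/Ka = 1.0e-14 / 6.3 x 10^-5 = 1.59e-10.
[OH^-] = sqrt(Kb x [C6H5COO-]) = sqrt(1.59e-10 x 0.1392) = 4.70e-6 M.
pOH = 5.33, so pH = 14.00 - 5.33 = 8.67.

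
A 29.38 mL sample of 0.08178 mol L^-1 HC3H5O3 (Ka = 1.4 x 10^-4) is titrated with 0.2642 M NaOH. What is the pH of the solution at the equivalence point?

n(HC3H5O3) = 0.08178 x 0.02938 = 0.002403 mol; V(NaOH) at equivalence = 0.002403/0.2642 = 0.009094 L.
At equivalence all the acid is converted to C3H5O3-; total volume = 0.02938 + 0.009094 = 0.03847 L, so [C3H5O3-] = 0.002403/0.03847 = 0.06245 M.
Kb = Kw/Ka = 1.0e-14 / 1.4 x 10^-4 = 7.14e-11.
[OH^-] = sqrt(Kb x [C3H5O3-]) = sqrt(7.14e-11 x 0.06245) = 2.11e-6 M.
pOH = 5.68, so pH = 14.00 - 5.68 = 8.32.

8.32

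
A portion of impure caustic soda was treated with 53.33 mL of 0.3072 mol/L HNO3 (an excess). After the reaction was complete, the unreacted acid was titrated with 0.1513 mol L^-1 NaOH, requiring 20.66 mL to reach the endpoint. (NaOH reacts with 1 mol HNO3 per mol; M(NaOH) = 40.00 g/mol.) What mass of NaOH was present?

0.530 g

Total n(HNO3) added = 0.3072 x 0.05333 = 0.01638 mol.
n(NaOH) used = 0.1513 x 0.02066 = 0.003126 mol, which equals the excess n(HNO3).
So n(HNO3) consumed by the sample = 0.01638 - 0.003126 = 0.01326 mol.
n(NaOH) = 0.01326 / 1 = 0.01326 mol.
mass = 0.01326 mol x 40.00 g/mol = 0.530 g.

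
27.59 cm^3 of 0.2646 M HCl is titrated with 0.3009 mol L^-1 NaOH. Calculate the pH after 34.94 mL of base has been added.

n(acid) = 0.2646 x 0.02759 = 0.007300 mol; n(NaOH) added = 0.3009 x 0.03494 = 0.01051 mol.
Base is in excess by 0.01051 - 0.007300 = 0.003213 mol in a total volume of 0.06253 L.
[OH^-] = 0.003213/0.06253 = 0.05139 M, so pOH = 1.29 and pH = 14.00 - 1.29 = 12.71.

12.71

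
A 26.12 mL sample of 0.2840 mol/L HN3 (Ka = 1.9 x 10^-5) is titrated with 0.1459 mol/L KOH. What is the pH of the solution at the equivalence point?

8.85

n(HN3) = 0.2840 x 0.02612 = 0.007418 mol; V(KOH) at equivalence = 0.007418/0.1459 = 0.05084 L.
At equivalence all the acid is converted to N3-; total volume = 0.02612 + 0.05084 = 0.07696 L, so [N3-] = 0.007418/0.07696 = 0.09638 M.
Kb = Kw/Ka = 1.0e-14 / 1.9 x 10^-5 = 5.26e-10.
[OH^-] = sqrt(Kb x [N3-]) = sqrt(5.26e-10 x 0.09638) = 7.12e-6 M.
pOH = 5.15, so pH = 14.00 - 5.15 = 8.85.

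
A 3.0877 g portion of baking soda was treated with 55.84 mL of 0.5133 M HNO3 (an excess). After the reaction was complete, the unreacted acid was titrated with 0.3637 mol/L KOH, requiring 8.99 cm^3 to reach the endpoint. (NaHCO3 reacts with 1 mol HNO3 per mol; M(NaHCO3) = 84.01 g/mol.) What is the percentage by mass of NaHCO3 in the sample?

Total n(HNO3) added = 0.5133 x 0.05584 = 0.02866 mol.
n(KOH) used = 0.3637 x 0.008990 = 0.003270 mol, which equals the excess n(HNO3).
So n(HNO3) consumed by the sample = 0.02866 - 0.003270 = 0.02539 mol.
n(NaHCO3) = 0.02539 / 1 = 0.02539 mol.
mass NaHCO3 = 0.02539 x 84.01 = 2.133 g, so %NaHCO3 = 2.133/3.0877 x 100 = 69.1%.

69.1%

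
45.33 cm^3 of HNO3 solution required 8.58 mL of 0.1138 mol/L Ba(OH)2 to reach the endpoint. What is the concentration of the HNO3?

0.0431 M

n(Ba(OH)2) delivered = 0.1138 x 0.008580 = 0.0009764 mol.
The reaction is 2 HNO3 + 1 Ba(OH)2, so n(HNO3) = 0.0009764 x 2/1 = 0.001953 mol.
[HNO3] = 0.001953 mol / 0.04533 L = 0.0431 M.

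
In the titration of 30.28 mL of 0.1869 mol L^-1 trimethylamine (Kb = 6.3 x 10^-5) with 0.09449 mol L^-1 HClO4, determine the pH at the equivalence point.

n((CH3)3N) = 0.1869 x 0.03028 = 0.005659 mol; V(HClO4) at equivalence = 0.005659/0.09449 = 0.05989 L.
At equivalence the base is fully converted to (CH3)3NH+; total volume = 0.09017 L, so [(CH3)3NH+] = 0.005659/0.09017 = 0.06276 M.
Ka((CH3)3NH+) = Kw/Kb = 1.0e-14 / 6.3 x 10^-5 = 1.59e-10.
[H^+] = sqrt(Ka x [(CH3)3NH+]) = sqrt(1.59e-10 x 0.06276) = 3.16e-6 M.
pH = -log(3.16e-6) = 5.50.

5.50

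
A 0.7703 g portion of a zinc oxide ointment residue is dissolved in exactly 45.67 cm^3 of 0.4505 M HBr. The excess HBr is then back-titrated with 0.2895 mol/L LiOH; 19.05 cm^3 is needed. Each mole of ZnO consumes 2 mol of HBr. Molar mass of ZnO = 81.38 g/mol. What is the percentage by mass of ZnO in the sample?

79.5%

Total n(HBr) added = 0.4505 x 0.04567 = 0.02057 mol.
n(LiOH) used = 0.2895 x 0.01905 = 0.005515 mol, which equals the excess n(HBr).
So n(HBr) consumed by the sample = 0.02057 - 0.005515 = 0.01506 mol.
n(ZnO) = 0.01506 / 2 = 0.007530 mol.
mass ZnO = 0.007530 x 81.38 = 0.6128 g, so %ZnO = 0.6128/0.7703 x 100 = 79.5%.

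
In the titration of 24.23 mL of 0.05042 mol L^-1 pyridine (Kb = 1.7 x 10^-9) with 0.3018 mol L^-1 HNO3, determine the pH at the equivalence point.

3.30

n(C5H5N) = 0.05042 x 0.02423 = 0.001222 mol; V(HNO3) at equivalence = 0.001222/0.3018 = 0.004048 L.
At equivalence the base is fully converted to C5H5NH+; total volume = 0.02828 L, so [C5H5NH+] = 0.001222/0.02828 = 0.04320 M.
Ka(C5H5NH+) = Kw/Kb = 1.0e-14 / 1.7 x 10^-9 = 5.88e-6.
[H^+] = sqrt(Ka x [C5H5NH+]) = sqrt(5.88e-6 x 0.04320) = 0.000504 M.
pH = -log(0.000504) = 3.30.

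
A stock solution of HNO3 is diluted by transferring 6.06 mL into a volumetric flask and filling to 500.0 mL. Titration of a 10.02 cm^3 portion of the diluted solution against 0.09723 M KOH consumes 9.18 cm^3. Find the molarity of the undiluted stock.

n(KOH) = 0.09723 x 0.009180 = 0.0008926 mol.
n(HNO3) in the aliquot = 0.0008926 mol.
[diluted HNO3] = 0.0008926 / 0.01002 = 0.08908 M.
Dilution factor = 500.0/6.060 = 82.51, so [stock] = 0.08908 x 82.51 = 7.35 M.

7.35 M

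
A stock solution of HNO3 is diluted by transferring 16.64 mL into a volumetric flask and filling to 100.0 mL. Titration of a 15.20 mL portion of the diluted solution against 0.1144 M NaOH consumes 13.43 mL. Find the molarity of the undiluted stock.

0.607 M

n(NaOH) = 0.1144 x 0.01343 = 0.001536 mol.
n(HNO3) in the aliquot = 0.001536 mol.
[diluted HNO3] = 0.001536 / 0.01520 = 0.1011 M.
Dilution factor = 100.0/16.64 = 6.010, so [stock] = 0.1011 x 6.010 = 0.607 M.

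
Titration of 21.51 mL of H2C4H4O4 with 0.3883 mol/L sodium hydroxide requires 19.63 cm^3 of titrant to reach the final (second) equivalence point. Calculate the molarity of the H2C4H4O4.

0.177 M

n(NaOH) = 0.3883 x 0.01963 = 0.007622 mol.
At the final (second) equivalence point, 2 mol OH^- react per mol H2C4H4O4, so n(H2C4H4O4) = 0.007622 / 2 = 0.003811 mol.
[H2C4H4O4] = 0.003811 / 0.02151 L = 0.177 M.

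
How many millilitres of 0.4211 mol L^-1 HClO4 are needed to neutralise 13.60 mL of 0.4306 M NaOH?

13.9 mL

n(NaOH) = 0.4306 mol/L x 0.01360 L = 0.005856 mol.
At equivalence n(HClO4) = n(NaOH) = 0.005856 mol.
V(HClO4) = 0.005856 / 0.4211 = 0.01391 L = 13.9 mL.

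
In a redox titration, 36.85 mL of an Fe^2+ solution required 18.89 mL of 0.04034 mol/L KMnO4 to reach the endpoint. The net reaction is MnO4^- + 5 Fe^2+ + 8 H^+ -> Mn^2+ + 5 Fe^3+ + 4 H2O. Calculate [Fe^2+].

n(KMnO4) = 0.04034 x 0.01889 = 0.0007620 mol.
From the balanced equation, 1 mol KMnO4 reacts with 5 mol Fe^2+, so n(Fe^2+) = 0.0007620 x 5/1 = 0.003810 mol.
[Fe^2+] = 0.003810 / 0.03685 L = 0.103 M.

0.103 M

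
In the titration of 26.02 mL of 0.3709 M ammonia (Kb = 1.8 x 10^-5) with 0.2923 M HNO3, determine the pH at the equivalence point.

n(NH3) = 0.3709 x 0.02602 = 0.009651 mol; V(HNO3) at equivalence = 0.009651/0.2923 = 0.03302 L.
At equivalence the base is fully converted to NH4+; total volume = 0.05904 L, so [NH4+] = 0.009651/0.05904 = 0.1635 M.
Ka(NH4+) = Kw/Kb = 1.0e-14 / 1.8 x 10^-5 = 5.56e-10.
[H^+] = sqrt(Ka x [NH4+]) = sqrt(5.56e-10 x 0.1635) = 9.53e-6 M.
pH = -log(9.53e-6) = 5.02.

5.02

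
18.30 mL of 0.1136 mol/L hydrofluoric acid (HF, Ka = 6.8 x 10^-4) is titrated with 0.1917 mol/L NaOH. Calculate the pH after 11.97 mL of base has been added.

n(acid) = 0.1136 x 0.01830 = 0.002079 mol; n(NaOH) added = 0.1917 x 0.01197 = 0.002295 mol.
Base is in excess by 0.002295 - 0.002079 = 0.0002158 mol in a total volume of 0.03027 L.
[OH^-] = 0.0002158/0.03027 = 0.007128 M, so pOH = 2.15 and pH = 14.00 - 2.15 = 11.85.

11.85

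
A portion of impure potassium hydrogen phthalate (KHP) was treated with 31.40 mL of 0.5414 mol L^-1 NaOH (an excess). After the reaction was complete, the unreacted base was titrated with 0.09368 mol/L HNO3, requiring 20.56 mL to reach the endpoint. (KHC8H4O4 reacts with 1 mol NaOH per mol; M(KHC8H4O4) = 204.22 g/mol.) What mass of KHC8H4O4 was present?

3.08 g

Total n(NaOH) added = 0.5414 x 0.03140 = 0.01700 mol.
n(HNO3) used = 0.09368 x 0.02056 = 0.001926 mol, which equals the excess n(NaOH).
So n(NaOH) consumed by the sample = 0.01700 - 0.001926 = 0.01507 mol.
n(KHC8H4O4) = 0.01507 / 1 = 0.01507 mol.
mass = 0.01507 mol x 204.22 g/mol = 3.08 g.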